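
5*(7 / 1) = 35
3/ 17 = 0.18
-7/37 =-0.19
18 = 18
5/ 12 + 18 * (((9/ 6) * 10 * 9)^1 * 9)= 262445/ 12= 21870.42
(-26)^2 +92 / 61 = 41328 / 61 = 677.51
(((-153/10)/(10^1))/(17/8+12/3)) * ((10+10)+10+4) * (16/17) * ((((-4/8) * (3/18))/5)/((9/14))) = 544/2625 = 0.21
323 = 323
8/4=2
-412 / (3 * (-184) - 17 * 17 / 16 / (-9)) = 59328 / 79199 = 0.75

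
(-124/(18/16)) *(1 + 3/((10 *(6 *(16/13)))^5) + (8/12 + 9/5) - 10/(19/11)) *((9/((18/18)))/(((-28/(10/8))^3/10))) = -371846188673468423/181377156104847360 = -2.05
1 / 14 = 0.07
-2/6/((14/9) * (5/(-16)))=24/35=0.69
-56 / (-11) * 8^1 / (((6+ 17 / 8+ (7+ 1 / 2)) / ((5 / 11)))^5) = 14680064 / 17300400390625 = 0.00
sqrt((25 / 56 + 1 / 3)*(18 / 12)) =sqrt(917) / 28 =1.08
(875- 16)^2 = 737881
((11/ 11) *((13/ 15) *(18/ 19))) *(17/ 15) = 442/ 475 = 0.93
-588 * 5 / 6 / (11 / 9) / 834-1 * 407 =-623038 / 1529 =-407.48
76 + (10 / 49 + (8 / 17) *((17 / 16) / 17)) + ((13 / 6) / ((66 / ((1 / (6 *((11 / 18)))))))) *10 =76.32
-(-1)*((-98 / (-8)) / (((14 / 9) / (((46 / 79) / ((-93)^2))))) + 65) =19739101 / 303676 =65.00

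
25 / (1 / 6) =150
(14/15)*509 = 7126/15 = 475.07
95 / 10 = 19 / 2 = 9.50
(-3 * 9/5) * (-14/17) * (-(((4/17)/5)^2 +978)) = -4349.23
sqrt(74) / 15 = 0.57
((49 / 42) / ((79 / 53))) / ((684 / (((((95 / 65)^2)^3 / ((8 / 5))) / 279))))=4593163645 / 183837940708032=0.00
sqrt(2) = 1.41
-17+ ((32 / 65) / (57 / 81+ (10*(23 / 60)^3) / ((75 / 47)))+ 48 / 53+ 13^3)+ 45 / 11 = 28354416338561 / 12974103571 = 2185.46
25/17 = 1.47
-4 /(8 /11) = -11 /2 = -5.50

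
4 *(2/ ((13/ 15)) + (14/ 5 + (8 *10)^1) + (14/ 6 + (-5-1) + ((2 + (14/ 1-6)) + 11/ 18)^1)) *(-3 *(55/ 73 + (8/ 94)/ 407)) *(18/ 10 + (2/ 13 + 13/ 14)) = -2399.56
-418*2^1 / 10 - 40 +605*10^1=29632 / 5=5926.40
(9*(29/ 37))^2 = 68121/ 1369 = 49.76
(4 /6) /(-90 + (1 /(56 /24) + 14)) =-14 /1587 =-0.01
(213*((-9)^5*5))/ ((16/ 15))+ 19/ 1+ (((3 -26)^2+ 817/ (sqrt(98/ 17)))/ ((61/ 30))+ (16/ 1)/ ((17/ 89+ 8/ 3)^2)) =-58956287.46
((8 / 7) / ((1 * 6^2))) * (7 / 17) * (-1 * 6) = -4 / 51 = -0.08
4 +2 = 6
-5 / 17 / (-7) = 5 / 119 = 0.04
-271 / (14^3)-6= -16735 / 2744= -6.10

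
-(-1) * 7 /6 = 7 /6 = 1.17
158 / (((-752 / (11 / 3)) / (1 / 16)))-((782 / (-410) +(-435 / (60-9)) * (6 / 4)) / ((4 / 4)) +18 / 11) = 9006018661 / 691870080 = 13.02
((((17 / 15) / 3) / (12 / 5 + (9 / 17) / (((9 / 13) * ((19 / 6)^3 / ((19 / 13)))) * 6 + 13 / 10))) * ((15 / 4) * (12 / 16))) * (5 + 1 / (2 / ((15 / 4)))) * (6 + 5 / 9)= 8585604775 / 431336448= 19.90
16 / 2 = 8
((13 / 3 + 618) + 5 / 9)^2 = 31427236 / 81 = 387990.57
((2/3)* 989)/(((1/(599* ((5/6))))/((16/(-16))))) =-2962055/9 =-329117.22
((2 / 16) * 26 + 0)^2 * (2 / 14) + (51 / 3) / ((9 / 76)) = 146225 / 1008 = 145.06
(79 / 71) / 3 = 79 / 213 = 0.37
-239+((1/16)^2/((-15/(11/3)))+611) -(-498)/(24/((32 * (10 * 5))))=386749429/11520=33572.00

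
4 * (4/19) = 16/19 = 0.84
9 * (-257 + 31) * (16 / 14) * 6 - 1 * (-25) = -97457 / 7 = -13922.43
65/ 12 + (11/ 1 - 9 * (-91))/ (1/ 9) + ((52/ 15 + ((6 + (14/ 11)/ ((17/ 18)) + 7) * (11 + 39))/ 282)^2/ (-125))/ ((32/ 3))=173234351255110591/ 23173956300000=7475.39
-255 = -255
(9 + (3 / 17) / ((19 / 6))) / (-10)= -585 / 646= -0.91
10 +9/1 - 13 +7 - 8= 5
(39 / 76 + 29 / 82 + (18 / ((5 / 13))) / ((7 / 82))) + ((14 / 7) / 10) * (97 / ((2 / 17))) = 77868337 / 109060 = 714.00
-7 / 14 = -1 / 2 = -0.50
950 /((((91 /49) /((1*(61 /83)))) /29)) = 10902.55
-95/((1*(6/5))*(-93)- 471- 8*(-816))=-475/29727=-0.02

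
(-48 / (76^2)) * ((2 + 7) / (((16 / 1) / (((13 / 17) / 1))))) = -0.00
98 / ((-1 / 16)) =-1568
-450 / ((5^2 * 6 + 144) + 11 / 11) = -90 / 59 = -1.53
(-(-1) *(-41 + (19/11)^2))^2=1445.26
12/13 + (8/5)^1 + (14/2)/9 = 1931/585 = 3.30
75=75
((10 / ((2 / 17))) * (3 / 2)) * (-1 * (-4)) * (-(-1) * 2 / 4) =255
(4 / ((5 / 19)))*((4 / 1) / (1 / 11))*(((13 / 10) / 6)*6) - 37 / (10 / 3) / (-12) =174073 / 200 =870.36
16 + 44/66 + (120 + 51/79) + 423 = 132794/237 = 560.31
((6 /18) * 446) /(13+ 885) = 223 /1347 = 0.17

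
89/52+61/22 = 2565/572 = 4.48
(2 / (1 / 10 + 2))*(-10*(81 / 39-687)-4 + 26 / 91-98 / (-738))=4597401140 / 705159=6519.67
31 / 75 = 0.41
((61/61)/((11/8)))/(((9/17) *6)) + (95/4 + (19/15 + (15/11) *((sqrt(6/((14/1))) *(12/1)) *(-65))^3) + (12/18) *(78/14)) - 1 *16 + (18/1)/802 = 216462293/16673580 - 21354840000 *sqrt(21)/539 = -181558745.37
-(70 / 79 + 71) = -5679 / 79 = -71.89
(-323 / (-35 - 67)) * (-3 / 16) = -19 / 32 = -0.59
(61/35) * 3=5.23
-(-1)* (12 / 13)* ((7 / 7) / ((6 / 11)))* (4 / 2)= 44 / 13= 3.38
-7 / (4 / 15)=-105 / 4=-26.25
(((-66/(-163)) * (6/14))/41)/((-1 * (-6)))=33/46781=0.00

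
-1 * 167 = -167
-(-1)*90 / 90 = 1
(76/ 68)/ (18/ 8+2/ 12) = 228/ 493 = 0.46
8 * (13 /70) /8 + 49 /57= 4171 /3990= 1.05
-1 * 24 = -24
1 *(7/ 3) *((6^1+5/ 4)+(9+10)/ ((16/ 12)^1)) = 301/ 6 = 50.17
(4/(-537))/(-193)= 4/103641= 0.00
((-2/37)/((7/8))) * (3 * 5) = -240/259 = -0.93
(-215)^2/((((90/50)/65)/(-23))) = -345531875/9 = -38392430.56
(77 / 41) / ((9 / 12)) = 308 / 123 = 2.50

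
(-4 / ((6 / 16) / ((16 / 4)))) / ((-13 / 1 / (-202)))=-25856 / 39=-662.97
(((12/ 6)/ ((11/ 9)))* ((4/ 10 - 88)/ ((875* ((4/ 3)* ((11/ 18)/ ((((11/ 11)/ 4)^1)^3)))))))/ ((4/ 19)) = -1011123/ 67760000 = -0.01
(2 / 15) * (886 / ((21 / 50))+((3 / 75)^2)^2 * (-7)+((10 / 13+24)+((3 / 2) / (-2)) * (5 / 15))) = 910302726731 / 3199218750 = 284.54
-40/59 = -0.68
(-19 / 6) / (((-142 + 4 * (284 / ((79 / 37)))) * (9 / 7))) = -1501 / 237708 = -0.01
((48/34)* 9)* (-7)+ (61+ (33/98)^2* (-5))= -4654465/163268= -28.51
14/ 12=7/ 6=1.17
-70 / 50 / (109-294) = 7 / 925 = 0.01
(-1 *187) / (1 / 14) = -2618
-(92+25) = -117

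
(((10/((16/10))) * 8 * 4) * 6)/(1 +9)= 120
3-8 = -5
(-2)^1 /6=-1 /3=-0.33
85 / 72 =1.18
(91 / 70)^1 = 13 / 10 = 1.30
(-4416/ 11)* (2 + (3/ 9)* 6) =-17664/ 11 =-1605.82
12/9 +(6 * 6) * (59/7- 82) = -55592/21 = -2647.24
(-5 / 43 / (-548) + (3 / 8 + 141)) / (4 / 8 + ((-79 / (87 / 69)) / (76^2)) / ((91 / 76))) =334075995071 / 1160114630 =287.97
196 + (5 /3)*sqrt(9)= 201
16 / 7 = 2.29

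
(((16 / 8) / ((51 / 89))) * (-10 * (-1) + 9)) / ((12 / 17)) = 1691 / 18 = 93.94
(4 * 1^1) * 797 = 3188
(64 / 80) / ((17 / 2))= 8 / 85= 0.09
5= 5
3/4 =0.75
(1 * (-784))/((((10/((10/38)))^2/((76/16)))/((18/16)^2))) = -3969/1216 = -3.26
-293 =-293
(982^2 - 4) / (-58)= -482160 / 29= -16626.21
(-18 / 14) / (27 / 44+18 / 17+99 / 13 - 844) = 87516 / 56817187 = 0.00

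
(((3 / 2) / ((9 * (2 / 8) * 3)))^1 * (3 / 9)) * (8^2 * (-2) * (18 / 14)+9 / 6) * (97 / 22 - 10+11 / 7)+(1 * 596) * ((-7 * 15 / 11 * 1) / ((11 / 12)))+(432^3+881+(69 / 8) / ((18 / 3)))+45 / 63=68828256533999 / 853776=80616293.42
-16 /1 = -16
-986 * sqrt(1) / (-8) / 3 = 493 / 12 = 41.08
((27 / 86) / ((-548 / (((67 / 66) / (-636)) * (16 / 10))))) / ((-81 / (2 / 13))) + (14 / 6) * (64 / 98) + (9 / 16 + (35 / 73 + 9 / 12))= 163402567264697 / 49280553962640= 3.32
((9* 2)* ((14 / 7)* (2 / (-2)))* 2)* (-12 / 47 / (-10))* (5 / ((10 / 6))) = -1296 / 235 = -5.51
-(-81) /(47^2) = 81 /2209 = 0.04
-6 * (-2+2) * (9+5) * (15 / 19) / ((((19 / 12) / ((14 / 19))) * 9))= 0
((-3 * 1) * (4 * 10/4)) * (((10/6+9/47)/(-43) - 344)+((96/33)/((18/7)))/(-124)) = 21339670700/2067483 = 10321.57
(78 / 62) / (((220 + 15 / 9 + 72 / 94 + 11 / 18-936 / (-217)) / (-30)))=-532980 / 3210667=-0.17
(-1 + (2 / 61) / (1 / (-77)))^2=46225 / 3721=12.42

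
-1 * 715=-715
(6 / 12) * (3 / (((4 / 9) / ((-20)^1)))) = -135 / 2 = -67.50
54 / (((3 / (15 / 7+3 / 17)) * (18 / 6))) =1656 / 119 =13.92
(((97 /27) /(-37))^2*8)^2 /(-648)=-708234248 /80676485676081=-0.00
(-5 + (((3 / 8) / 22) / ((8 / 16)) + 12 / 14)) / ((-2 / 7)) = 2531 / 176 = 14.38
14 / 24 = 7 / 12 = 0.58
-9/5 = -1.80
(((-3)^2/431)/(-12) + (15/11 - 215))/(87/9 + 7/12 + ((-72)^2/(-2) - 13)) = 4051433/49206839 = 0.08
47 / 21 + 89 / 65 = 4924 / 1365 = 3.61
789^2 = 622521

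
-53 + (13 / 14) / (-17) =-12627 / 238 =-53.05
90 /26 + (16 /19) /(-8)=829 /247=3.36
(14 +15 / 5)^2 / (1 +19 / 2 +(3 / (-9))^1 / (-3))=5202 / 191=27.24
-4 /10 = -0.40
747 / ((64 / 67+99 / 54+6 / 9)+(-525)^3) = -100098 / 19390218287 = -0.00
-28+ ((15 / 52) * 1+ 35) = 379 / 52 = 7.29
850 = 850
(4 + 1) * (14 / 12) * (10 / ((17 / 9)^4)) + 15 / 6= 1183055 / 167042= 7.08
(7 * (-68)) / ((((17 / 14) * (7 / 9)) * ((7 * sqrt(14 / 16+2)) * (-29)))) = 144 * sqrt(46) / 667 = 1.46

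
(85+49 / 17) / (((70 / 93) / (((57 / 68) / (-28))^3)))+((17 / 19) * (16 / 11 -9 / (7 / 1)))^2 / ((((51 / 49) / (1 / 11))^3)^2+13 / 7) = -875924784430460981391487160657 / 279613348291894630048606555156480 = -0.00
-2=-2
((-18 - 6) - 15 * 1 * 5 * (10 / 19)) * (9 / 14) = -5427 / 133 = -40.80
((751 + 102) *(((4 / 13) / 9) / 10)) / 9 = 1706 / 5265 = 0.32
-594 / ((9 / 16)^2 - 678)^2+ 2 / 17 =6614855090 / 56851285097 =0.12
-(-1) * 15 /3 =5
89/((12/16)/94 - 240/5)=-33464/18045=-1.85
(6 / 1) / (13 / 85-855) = -0.01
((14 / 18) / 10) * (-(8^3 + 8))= -40.44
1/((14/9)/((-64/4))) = -72/7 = -10.29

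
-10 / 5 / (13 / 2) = -4 / 13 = -0.31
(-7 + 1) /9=-2 /3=-0.67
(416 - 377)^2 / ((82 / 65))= 98865 / 82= 1205.67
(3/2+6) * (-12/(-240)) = 0.38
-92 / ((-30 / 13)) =598 / 15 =39.87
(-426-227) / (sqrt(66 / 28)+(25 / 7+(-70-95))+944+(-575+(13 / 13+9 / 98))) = -3.11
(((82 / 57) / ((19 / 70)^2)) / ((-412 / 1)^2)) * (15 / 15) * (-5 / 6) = -251125 / 2619616716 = -0.00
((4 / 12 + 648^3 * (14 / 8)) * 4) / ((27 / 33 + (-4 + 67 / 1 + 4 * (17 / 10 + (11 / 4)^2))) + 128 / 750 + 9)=31427294998000 / 1815641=17309200.99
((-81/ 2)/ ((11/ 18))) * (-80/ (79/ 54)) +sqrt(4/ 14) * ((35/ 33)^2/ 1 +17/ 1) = 19738 * sqrt(14)/ 7623 +3149280/ 869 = 3633.72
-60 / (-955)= 0.06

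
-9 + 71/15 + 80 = 1136/15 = 75.73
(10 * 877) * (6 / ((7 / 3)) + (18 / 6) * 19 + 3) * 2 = 7682520 / 7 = 1097502.86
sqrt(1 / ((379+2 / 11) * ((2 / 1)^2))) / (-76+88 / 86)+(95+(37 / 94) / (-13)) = 116053 / 1222-sqrt(45881) / 625456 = 94.97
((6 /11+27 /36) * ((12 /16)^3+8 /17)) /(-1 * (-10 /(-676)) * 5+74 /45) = 420913935 /571759232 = 0.74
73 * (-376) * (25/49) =-686200/49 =-14004.08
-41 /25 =-1.64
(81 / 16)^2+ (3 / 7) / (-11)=504429 / 19712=25.59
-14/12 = -7/6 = -1.17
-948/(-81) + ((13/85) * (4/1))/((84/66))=195742/16065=12.18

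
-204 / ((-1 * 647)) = 204 / 647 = 0.32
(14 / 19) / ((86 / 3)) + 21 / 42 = 859 / 1634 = 0.53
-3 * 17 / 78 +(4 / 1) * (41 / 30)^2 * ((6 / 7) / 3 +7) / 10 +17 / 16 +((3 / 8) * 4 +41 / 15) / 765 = 489317629 / 83538000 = 5.86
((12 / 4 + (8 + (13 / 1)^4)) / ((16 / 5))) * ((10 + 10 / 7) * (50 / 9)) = 11905000 / 21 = 566904.76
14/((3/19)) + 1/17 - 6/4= 8897/102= 87.23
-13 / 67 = -0.19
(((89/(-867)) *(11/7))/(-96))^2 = 958441/339450725376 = 0.00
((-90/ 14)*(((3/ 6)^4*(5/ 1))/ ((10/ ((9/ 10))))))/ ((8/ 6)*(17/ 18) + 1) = -0.08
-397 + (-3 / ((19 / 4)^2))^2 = -51735133 / 130321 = -396.98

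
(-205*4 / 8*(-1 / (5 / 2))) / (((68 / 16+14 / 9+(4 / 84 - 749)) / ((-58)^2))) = -34756848 / 187273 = -185.59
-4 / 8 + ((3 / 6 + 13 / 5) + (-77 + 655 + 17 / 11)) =32018 / 55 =582.15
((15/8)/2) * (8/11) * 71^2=75615/22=3437.05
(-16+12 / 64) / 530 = -253 / 8480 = -0.03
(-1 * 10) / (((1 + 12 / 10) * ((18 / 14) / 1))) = -350 / 99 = -3.54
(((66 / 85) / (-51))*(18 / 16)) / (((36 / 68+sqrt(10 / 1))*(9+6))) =297 / 4775300-33*sqrt(10) / 280900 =-0.00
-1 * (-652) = 652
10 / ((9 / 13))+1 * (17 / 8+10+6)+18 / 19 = 45851 / 1368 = 33.52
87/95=0.92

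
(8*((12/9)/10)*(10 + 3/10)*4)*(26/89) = 85696/6675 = 12.84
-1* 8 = -8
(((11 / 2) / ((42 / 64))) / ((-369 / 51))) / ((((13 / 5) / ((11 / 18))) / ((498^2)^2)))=-62477930430080 / 3731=-16745625952.85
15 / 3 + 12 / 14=41 / 7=5.86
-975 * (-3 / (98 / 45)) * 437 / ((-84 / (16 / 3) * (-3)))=4260750 / 343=12422.01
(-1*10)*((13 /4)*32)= -1040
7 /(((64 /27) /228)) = 673.31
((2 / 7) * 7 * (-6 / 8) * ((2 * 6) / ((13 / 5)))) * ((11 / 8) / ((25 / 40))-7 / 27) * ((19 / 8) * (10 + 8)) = -7467 / 13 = -574.38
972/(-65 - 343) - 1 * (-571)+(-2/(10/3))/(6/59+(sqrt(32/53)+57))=41772 * sqrt(106)/3007235705+58137813328739/102246013970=568.61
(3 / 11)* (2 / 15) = 2 / 55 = 0.04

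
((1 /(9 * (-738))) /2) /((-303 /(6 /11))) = 1 /7379262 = 0.00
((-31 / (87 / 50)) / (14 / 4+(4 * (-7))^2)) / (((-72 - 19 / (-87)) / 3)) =124 / 131145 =0.00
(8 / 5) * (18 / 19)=144 / 95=1.52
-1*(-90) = 90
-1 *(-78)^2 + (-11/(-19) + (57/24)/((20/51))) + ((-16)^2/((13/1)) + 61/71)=-16994933687/2805920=-6056.81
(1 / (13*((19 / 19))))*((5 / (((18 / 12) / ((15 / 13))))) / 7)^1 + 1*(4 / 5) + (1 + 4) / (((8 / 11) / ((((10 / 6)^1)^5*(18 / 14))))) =146310487 / 1277640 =114.52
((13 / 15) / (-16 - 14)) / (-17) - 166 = -1269887 / 7650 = -166.00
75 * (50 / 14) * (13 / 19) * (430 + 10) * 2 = 21450000 / 133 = 161278.20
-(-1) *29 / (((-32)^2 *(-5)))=-29 / 5120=-0.01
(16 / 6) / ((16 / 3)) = 0.50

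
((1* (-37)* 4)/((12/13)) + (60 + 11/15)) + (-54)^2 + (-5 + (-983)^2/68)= 5787321/340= 17021.53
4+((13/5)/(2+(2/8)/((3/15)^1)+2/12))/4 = 859/205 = 4.19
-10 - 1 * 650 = -660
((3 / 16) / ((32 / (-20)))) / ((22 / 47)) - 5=-14785 / 2816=-5.25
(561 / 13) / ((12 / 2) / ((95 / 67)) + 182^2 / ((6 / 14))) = 14535 / 26033878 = 0.00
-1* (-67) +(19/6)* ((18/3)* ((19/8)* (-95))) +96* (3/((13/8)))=-420435/104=-4042.64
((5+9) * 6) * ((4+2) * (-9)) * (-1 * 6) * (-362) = -9852192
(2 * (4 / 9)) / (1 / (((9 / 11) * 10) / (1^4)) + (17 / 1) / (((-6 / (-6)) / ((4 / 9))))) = 80 / 691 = 0.12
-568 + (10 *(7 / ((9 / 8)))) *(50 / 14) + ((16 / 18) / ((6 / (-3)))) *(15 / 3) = -348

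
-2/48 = -1/24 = -0.04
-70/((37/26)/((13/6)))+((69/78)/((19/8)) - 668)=-21226354/27417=-774.20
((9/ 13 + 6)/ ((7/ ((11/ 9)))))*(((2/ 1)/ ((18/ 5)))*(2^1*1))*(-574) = -261580/ 351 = -745.24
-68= -68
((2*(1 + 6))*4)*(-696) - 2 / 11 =-428738 / 11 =-38976.18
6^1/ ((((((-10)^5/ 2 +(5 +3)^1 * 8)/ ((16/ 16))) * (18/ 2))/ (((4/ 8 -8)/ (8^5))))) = 5/ 1636302848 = 0.00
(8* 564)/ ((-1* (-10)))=2256/ 5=451.20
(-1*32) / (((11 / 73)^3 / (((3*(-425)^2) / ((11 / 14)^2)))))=-1322128736880000 / 161051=-8209379245.58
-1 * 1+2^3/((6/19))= 73/3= 24.33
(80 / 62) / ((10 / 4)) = 16 / 31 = 0.52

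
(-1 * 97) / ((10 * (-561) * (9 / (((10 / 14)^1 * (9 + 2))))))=97 / 6426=0.02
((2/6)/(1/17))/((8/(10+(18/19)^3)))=632587/82308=7.69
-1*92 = -92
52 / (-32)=-13 / 8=-1.62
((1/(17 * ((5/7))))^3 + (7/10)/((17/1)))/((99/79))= 1349873/40532250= 0.03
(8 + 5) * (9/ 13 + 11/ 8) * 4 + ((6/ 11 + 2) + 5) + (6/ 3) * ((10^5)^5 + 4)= 440000000000000000000002707/ 22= 20000000000000000000000120.00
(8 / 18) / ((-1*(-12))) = 1 / 27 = 0.04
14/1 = 14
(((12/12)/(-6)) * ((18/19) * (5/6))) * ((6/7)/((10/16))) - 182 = -24230/133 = -182.18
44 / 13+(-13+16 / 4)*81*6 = -56818 / 13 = -4370.62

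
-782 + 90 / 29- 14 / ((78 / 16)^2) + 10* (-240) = -140243932 / 44109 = -3179.49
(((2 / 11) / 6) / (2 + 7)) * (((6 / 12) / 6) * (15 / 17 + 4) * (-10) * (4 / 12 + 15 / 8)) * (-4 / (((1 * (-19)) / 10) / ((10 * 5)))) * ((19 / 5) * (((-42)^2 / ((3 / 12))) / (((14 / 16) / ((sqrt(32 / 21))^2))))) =-2252288000 / 15147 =-148695.32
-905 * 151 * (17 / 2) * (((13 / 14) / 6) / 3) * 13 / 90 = -78521963 / 9072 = -8655.42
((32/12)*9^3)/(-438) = -324/73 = -4.44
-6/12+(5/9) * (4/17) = -113/306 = -0.37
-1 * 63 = -63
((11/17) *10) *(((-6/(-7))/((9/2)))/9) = 0.14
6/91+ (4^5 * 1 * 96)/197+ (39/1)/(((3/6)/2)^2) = 20133294/17927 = 1123.07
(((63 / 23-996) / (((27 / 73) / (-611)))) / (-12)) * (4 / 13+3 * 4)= -1045082600 / 621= -1682902.74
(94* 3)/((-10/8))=-1128/5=-225.60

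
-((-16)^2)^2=-65536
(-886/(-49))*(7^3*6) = 37212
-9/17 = -0.53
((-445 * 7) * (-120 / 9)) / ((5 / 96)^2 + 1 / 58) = 11100364800 / 5333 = 2081448.49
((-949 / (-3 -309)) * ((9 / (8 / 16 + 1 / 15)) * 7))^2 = 528770025 / 4624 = 114353.38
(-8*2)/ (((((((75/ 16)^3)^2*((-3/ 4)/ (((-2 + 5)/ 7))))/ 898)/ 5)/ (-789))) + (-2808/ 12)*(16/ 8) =-292460409353876/ 83056640625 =-3521.22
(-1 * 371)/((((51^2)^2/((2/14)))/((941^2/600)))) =-46930493/4059120600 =-0.01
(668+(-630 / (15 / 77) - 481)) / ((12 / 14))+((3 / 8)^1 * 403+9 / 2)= -81581 / 24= -3399.21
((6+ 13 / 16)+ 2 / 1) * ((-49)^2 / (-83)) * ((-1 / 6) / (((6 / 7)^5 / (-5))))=-9483097645 / 20653056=-459.16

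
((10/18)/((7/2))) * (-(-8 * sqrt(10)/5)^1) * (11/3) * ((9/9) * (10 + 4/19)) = 34144 * sqrt(10)/3591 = 30.07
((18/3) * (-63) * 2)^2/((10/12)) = 3429216/5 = 685843.20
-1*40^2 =-1600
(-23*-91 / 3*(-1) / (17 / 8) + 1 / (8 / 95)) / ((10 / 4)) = -129107 / 1020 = -126.58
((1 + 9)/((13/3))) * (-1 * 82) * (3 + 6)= -22140/13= -1703.08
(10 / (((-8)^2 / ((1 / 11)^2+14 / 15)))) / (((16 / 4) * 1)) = 1709 / 46464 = 0.04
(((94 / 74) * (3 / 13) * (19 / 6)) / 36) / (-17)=-893 / 588744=-0.00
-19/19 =-1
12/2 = 6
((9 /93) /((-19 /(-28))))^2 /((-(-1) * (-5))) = -7056 /1734605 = -0.00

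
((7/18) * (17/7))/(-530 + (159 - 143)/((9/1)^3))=-0.00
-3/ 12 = -1/ 4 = -0.25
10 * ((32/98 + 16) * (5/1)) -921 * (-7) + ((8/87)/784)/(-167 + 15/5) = 1450864001/199752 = 7263.33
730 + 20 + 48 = 798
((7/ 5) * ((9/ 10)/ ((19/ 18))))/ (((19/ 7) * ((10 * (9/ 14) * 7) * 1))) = 441/ 45125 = 0.01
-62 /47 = -1.32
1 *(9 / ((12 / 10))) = 15 / 2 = 7.50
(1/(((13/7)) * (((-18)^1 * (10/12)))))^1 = -7/195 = -0.04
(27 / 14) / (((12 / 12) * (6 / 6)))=27 / 14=1.93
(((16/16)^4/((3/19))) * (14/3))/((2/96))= 1418.67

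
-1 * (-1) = 1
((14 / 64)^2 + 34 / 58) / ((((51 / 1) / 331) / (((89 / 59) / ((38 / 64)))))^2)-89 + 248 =1653241169200 / 4988798631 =331.39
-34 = -34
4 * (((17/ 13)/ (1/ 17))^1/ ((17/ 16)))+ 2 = 1114/ 13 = 85.69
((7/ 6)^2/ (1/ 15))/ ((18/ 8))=245/ 27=9.07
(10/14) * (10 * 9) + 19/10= 4633/70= 66.19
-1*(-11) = 11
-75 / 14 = -5.36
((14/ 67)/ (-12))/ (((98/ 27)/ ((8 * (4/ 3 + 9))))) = -186/ 469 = -0.40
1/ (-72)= -1/ 72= -0.01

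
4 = 4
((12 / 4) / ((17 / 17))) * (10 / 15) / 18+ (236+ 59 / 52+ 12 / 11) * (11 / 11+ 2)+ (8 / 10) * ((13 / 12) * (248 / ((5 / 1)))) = 97525559 / 128700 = 757.77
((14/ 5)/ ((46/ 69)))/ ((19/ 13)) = 273/ 95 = 2.87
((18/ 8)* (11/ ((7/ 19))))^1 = 1881/ 28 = 67.18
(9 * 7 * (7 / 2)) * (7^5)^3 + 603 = 2093674625886069 / 2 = 1046837312943034.50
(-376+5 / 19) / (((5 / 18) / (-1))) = 1352.65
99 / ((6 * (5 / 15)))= 99 / 2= 49.50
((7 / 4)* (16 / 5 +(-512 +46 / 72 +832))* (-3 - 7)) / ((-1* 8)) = 408037 / 576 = 708.40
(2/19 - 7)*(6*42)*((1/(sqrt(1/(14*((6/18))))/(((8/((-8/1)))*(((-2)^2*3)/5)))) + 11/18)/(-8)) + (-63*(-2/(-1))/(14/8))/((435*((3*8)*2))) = 1462577/11020 - 16506*sqrt(42)/95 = -993.29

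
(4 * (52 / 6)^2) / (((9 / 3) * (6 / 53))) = 884.64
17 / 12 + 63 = 773 / 12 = 64.42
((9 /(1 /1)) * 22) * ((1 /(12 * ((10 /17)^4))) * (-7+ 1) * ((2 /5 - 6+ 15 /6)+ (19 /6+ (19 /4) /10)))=-35830509 /80000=-447.88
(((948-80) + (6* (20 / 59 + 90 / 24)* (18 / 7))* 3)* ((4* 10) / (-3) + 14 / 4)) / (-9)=436649 / 378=1155.16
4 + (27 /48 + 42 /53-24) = -15811 /848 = -18.65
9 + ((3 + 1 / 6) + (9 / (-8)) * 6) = 65 / 12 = 5.42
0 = 0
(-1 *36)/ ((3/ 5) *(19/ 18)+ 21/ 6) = -270/ 31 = -8.71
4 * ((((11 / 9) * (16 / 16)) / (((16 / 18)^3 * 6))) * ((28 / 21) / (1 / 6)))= 297 / 32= 9.28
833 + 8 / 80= 8331 / 10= 833.10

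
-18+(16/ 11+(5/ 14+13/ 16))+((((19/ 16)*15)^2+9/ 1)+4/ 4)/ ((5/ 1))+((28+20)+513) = 12045633/ 19712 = 611.08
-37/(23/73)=-2701/23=-117.43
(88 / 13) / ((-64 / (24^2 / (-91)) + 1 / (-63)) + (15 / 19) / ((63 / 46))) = 17556 / 27677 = 0.63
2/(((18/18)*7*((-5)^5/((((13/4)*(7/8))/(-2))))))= 13/100000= 0.00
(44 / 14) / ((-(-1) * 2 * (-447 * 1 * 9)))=-11 / 28161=-0.00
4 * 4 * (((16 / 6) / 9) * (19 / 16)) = 152 / 27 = 5.63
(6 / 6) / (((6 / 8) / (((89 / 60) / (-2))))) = -89 / 90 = -0.99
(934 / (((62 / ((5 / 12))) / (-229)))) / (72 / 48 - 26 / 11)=5881865 / 3534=1664.36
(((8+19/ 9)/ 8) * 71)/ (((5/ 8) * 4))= 6461/ 180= 35.89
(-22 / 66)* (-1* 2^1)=2 / 3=0.67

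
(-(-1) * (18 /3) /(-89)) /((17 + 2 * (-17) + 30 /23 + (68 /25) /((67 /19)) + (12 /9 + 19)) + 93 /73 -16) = 50621850 /6996051569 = 0.01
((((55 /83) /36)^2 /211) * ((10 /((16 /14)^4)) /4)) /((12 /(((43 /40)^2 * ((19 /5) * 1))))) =10206293251 /11852086304047104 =0.00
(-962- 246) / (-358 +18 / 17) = 5134 / 1517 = 3.38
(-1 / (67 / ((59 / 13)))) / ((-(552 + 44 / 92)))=1357 / 11067797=0.00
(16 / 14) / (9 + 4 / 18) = 72 / 581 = 0.12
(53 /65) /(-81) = -53 /5265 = -0.01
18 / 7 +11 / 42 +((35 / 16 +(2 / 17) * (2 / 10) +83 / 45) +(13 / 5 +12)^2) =13466987 / 61200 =220.05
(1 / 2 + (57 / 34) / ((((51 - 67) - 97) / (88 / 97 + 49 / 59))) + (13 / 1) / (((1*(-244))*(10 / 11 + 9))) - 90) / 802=-1539900690825 / 13794084496408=-0.11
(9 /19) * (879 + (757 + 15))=14859 /19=782.05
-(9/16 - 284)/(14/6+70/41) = 557805/7952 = 70.15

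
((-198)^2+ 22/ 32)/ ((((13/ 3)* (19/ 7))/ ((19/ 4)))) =13172775/ 832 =15832.66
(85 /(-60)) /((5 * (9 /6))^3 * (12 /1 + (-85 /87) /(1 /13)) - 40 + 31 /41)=40426 /9560739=0.00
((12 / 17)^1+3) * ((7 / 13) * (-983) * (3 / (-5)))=1300509 / 1105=1176.93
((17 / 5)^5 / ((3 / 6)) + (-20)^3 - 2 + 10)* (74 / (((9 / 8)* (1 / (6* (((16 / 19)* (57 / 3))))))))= -419330857984 / 9375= -44728624.85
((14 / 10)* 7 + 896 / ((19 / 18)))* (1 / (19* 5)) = 81571 / 9025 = 9.04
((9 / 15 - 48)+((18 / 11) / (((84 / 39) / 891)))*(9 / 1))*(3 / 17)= 74673 / 70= 1066.76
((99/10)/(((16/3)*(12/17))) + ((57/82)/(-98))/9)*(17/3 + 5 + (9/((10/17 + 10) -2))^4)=669839429077703/21460891502592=31.21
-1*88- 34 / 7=-650 / 7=-92.86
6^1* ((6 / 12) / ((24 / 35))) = 35 / 8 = 4.38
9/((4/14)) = 63/2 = 31.50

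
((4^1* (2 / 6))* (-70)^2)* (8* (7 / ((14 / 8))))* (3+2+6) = 6899200 / 3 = 2299733.33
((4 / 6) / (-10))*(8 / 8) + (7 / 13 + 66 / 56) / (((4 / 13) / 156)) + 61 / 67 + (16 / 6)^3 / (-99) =21843068969 / 25072740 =871.19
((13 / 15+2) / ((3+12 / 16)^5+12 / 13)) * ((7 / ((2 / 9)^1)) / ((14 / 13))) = 1860352 / 16473605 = 0.11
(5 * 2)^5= 100000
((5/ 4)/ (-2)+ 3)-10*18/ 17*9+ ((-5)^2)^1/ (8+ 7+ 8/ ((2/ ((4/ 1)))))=-388347/ 4216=-92.11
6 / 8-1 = -1 / 4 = -0.25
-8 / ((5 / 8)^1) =-64 / 5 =-12.80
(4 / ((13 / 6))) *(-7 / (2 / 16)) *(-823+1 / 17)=85079.46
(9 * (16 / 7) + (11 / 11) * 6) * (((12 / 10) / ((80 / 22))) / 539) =279 / 17150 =0.02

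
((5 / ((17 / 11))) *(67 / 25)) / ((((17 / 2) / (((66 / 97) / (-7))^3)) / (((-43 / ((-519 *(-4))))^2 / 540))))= -1813771003 / 2436923417436503100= -0.00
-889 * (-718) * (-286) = -182554372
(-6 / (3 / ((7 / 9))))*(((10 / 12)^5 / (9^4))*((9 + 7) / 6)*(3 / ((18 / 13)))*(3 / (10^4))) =-455 / 2754990144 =-0.00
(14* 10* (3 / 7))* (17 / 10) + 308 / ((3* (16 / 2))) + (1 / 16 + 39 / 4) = 5983 / 48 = 124.65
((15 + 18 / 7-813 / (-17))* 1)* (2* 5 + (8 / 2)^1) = 915.53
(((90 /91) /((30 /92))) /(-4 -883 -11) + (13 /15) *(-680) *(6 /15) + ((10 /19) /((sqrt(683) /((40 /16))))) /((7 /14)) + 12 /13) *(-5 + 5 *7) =-287827508 /40859 + 1500 *sqrt(683) /12977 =-7041.39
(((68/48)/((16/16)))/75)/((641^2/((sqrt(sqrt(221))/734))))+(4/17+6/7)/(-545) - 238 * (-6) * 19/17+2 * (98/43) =17 * 221^(1/4)/271427988600+892714986/557753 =1600.56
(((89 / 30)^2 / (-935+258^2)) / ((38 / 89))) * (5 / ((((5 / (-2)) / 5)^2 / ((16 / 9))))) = 5639752 / 505015155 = 0.01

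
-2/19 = -0.11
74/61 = 1.21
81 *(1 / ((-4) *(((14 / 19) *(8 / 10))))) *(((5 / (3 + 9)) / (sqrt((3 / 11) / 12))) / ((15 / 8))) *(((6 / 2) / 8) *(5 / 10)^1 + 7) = -98325 *sqrt(11) / 896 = -363.96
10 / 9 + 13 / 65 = 59 / 45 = 1.31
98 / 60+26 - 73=-1361 / 30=-45.37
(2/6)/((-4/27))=-9/4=-2.25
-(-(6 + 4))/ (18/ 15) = 25/ 3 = 8.33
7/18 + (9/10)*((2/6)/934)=32717/84060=0.39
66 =66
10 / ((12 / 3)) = 5 / 2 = 2.50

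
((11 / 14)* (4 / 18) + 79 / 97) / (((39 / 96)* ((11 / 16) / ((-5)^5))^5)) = -60440000000000000000000000000 / 12794374593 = -4723951105282446375.85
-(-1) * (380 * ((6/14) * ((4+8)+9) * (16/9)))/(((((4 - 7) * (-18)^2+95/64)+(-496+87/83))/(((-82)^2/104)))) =-27145594880/101199319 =-268.24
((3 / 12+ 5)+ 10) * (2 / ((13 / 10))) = 305 / 13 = 23.46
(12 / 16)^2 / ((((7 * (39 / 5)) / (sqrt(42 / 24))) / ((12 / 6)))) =15 * sqrt(7) / 1456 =0.03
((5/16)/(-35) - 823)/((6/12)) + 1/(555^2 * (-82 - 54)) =-60334743404/36654975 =-1646.02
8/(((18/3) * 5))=4/15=0.27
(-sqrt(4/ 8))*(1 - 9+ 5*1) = 3*sqrt(2)/ 2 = 2.12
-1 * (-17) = 17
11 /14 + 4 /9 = 155 /126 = 1.23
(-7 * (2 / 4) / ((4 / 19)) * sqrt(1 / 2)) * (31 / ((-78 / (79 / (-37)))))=-325717 * sqrt(2) / 46176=-9.98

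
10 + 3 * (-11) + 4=-19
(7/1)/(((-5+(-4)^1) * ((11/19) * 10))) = -133/990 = -0.13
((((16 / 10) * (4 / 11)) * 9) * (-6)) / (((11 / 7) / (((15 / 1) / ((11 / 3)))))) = -108864 / 1331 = -81.79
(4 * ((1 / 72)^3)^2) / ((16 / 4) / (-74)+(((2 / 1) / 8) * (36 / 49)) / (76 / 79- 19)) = -861175 / 1926678752722944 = -0.00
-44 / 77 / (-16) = 1 / 28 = 0.04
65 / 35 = 13 / 7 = 1.86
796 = 796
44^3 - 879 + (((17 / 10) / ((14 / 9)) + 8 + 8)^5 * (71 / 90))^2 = 31041572330595937192615431890915642209 / 23429627053056000000000000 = 1324885464898.90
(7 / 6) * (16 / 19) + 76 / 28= 1475 / 399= 3.70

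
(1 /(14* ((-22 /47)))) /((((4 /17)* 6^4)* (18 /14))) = -799 /2052864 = -0.00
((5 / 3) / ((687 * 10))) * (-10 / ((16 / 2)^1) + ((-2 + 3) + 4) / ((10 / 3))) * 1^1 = 1 / 16488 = 0.00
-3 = -3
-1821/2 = -910.50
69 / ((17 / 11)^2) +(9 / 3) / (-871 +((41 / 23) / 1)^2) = 1277461193 / 44224514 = 28.89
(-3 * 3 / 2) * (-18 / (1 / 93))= 7533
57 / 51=19 / 17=1.12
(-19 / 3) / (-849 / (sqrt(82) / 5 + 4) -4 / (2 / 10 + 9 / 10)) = 0.04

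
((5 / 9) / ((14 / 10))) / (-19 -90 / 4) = -50 / 5229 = -0.01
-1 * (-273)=273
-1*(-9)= 9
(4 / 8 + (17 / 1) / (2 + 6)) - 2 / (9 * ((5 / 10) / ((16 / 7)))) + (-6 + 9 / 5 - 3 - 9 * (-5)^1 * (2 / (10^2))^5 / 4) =-88056249433 / 15750000000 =-5.59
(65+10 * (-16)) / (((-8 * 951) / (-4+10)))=95 / 1268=0.07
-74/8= -37/4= -9.25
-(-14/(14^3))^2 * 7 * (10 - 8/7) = -31/19208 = -0.00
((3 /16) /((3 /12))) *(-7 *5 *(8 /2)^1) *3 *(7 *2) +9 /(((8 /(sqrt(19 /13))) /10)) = -4396.40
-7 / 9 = -0.78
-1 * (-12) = 12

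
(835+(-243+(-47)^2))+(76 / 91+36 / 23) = 5867517 / 2093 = 2803.40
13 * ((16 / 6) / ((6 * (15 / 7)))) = 364 / 135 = 2.70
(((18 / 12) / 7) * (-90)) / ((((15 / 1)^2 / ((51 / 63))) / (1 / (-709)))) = 17 / 173705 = 0.00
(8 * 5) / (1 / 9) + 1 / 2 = 721 / 2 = 360.50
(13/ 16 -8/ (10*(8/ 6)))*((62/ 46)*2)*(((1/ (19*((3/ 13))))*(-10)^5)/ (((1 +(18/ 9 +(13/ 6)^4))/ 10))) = -73990800000/ 14180213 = -5217.89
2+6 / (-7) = 8 / 7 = 1.14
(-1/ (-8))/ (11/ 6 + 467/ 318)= 53/ 1400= 0.04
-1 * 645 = -645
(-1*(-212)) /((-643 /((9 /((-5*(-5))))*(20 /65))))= -7632 /208975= -0.04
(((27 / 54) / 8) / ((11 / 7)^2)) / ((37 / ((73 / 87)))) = 3577 / 6231984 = 0.00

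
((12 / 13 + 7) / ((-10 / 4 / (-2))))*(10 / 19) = 824 / 247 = 3.34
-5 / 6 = -0.83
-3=-3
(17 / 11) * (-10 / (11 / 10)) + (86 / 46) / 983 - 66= -218985571 / 2735689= -80.05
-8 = -8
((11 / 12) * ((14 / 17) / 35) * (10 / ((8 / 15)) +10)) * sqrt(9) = 253 / 136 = 1.86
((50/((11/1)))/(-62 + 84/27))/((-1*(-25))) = -9/2915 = -0.00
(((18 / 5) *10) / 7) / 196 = 9 / 343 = 0.03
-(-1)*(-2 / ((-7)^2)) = -2 / 49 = -0.04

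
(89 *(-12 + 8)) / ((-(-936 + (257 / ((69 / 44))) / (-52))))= -319332 / 842419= -0.38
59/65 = 0.91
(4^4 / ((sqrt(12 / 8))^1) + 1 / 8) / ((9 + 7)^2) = 1 / 2048 + sqrt(6) / 3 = 0.82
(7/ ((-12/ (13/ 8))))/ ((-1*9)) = 91/ 864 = 0.11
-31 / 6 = -5.17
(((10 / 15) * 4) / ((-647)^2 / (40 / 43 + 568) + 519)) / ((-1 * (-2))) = 97856 / 92091009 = 0.00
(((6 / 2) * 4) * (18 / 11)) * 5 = 1080 / 11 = 98.18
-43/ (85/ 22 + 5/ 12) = -5676/ 565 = -10.05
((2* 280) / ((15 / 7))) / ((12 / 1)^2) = 49 / 27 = 1.81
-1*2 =-2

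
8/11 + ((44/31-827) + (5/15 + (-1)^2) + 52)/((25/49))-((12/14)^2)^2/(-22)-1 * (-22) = -91546680991/61405575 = -1490.85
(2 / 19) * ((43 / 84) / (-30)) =-43 / 23940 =-0.00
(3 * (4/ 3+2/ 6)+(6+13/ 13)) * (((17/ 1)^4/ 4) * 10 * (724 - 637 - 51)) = 90202680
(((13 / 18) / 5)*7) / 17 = 91 / 1530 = 0.06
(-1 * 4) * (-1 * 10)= 40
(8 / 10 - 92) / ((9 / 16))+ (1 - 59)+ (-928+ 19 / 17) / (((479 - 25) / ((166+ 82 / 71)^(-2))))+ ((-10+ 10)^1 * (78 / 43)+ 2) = -1185637795722353 / 5435379272160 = -218.13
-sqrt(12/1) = -2 * sqrt(3) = -3.46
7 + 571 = 578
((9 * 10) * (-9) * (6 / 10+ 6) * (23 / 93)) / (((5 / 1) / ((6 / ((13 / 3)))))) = -737748 / 2015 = -366.13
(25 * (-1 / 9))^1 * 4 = -100 / 9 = -11.11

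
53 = 53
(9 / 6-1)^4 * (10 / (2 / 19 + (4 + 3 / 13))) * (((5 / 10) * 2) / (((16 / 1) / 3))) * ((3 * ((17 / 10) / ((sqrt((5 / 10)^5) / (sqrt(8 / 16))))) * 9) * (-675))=-1500525 / 448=-3349.39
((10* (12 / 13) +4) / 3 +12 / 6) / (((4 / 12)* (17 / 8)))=2000 / 221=9.05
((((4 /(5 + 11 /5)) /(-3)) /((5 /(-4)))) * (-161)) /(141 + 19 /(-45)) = -1610 /9489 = -0.17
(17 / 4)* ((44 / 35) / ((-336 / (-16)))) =187 / 735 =0.25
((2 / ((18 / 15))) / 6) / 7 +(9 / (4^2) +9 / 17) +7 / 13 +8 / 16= 2.17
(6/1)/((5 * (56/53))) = 159/140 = 1.14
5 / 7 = 0.71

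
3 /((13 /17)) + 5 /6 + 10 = 1151 /78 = 14.76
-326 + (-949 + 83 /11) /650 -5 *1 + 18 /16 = -9475849 /28600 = -331.32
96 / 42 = 16 / 7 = 2.29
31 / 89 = 0.35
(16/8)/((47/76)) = 152/47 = 3.23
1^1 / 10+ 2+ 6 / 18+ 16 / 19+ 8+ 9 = 11557 / 570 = 20.28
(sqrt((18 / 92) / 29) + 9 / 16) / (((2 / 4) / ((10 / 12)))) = 5* sqrt(1334) / 1334 + 15 / 16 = 1.07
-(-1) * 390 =390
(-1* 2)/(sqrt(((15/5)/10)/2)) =-4* sqrt(15)/3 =-5.16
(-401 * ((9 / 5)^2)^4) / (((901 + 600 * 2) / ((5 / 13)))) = -17261735121 / 2133828125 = -8.09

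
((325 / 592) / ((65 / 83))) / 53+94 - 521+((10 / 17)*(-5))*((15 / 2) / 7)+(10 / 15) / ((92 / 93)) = -36880708937 / 85876112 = -429.46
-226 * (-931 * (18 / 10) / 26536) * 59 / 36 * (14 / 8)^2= 304141873 / 4245760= 71.63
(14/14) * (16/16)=1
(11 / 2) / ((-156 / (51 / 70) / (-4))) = 187 / 1820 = 0.10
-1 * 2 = -2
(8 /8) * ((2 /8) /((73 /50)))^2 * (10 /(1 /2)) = 3125 /5329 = 0.59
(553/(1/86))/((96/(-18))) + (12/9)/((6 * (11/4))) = -7062299/792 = -8917.04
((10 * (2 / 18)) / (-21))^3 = -0.00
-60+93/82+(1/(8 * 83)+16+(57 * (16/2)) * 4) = 48489637/27224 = 1781.14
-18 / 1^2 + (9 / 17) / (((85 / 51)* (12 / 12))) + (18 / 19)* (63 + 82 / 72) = 139151 / 3230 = 43.08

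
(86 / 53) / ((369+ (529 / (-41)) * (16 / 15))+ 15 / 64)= 3384960 / 741542557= 0.00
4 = 4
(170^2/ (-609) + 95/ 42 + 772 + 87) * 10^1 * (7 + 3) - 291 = 49383631/ 609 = 81089.71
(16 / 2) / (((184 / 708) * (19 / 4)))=2832 / 437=6.48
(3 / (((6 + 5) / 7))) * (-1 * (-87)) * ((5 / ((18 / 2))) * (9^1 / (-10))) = -1827 / 22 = -83.05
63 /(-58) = -1.09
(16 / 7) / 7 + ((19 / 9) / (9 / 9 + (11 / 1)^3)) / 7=191941 / 587412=0.33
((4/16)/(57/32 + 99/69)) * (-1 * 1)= -184/2367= -0.08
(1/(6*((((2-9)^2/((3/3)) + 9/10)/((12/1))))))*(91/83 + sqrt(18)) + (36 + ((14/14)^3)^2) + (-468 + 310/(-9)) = -173479433/372753 + 60*sqrt(2)/499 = -465.23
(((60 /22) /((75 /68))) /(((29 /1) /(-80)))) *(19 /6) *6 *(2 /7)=-82688 /2233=-37.03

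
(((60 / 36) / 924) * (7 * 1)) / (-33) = -5 / 13068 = -0.00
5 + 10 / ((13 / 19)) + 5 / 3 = 830 / 39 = 21.28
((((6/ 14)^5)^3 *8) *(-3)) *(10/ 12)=-286978140/ 4747561509943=-0.00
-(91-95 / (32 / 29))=-4.91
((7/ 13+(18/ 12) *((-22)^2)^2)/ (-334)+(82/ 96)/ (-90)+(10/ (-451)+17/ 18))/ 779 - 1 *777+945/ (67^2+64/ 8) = -3843408067268381219/ 4939229462001120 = -778.14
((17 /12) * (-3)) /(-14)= 17 /56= 0.30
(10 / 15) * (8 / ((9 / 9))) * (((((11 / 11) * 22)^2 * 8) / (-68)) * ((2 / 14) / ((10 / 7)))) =-7744 / 255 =-30.37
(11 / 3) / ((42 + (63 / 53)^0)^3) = 0.00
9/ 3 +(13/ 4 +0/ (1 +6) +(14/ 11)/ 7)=6.43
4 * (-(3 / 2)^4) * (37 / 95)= -2997 / 380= -7.89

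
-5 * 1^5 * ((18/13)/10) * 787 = -7083/13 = -544.85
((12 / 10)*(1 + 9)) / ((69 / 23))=4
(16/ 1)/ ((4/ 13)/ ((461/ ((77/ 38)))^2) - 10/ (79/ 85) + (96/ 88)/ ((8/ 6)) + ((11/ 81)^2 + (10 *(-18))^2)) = 90983408318863632/ 184184975848800479171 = 0.00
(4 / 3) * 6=8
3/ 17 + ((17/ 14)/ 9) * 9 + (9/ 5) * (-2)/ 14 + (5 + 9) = 18009/ 1190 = 15.13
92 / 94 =46 / 47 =0.98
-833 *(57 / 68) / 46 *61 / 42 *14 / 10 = -56791 / 1840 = -30.86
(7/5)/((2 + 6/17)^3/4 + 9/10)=68782/204217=0.34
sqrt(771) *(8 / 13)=8 *sqrt(771) / 13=17.09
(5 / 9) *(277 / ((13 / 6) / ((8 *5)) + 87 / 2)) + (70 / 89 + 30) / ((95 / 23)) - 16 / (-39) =7856767636 / 689364897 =11.40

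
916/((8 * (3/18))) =687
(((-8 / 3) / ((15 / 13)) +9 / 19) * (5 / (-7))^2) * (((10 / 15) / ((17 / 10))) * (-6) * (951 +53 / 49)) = 14658058400 / 6979707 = 2100.10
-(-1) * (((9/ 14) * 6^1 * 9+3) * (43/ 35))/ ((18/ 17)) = 43.76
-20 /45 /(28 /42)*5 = -10 /3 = -3.33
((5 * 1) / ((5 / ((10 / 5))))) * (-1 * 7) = -14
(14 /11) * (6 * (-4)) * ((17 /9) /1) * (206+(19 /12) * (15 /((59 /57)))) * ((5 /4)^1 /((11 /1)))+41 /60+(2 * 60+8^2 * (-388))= -11227814281 /428340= -26212.39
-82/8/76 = -41/304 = -0.13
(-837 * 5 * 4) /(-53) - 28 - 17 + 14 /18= 129566 /477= 271.63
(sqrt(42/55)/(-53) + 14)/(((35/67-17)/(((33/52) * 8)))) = -5159/1196 + 67 * sqrt(2310)/633880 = -4.31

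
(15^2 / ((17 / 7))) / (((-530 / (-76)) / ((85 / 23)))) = 59850 / 1219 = 49.10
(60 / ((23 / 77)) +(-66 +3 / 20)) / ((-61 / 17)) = -1055853 / 28060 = -37.63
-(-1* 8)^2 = -64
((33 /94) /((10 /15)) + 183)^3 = 41074338181527 /6644672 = 6181544.88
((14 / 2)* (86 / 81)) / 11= 602 / 891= 0.68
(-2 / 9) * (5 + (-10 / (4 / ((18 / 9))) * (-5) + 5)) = -70 / 9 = -7.78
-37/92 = -0.40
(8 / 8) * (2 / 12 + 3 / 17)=35 / 102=0.34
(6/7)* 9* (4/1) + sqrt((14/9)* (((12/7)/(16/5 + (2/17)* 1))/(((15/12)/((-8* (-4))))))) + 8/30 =16* sqrt(1598)/141 + 3268/105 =35.66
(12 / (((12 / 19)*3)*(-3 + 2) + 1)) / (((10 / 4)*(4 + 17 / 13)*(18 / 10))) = -0.56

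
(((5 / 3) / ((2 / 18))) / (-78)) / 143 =-0.00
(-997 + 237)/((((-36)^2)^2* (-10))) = 19/419904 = 0.00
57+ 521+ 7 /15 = 8677 /15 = 578.47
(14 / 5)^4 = 38416 / 625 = 61.47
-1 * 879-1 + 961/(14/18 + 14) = -108391/133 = -814.97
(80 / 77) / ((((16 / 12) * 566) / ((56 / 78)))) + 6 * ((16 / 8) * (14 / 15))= 2266464 / 202345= 11.20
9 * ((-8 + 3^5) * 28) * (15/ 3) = 296100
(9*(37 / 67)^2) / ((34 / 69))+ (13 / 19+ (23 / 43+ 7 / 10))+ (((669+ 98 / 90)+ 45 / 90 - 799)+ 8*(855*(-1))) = -39059785327469 / 5611294890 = -6960.92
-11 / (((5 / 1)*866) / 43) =-473 / 4330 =-0.11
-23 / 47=-0.49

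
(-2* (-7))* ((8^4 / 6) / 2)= 14336 / 3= 4778.67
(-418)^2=174724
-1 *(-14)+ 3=17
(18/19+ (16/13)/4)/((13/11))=3410/3211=1.06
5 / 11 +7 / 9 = 122 / 99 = 1.23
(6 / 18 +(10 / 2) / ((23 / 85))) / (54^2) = 649 / 100602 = 0.01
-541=-541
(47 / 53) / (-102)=-47 / 5406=-0.01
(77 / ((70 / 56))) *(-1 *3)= -924 / 5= -184.80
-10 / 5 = -2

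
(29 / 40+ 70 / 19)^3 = 85.72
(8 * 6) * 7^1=336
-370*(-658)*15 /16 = 912975 /4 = 228243.75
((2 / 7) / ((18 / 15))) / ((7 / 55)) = 275 / 147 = 1.87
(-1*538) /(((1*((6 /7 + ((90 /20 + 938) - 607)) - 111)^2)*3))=-105448 /29862075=-0.00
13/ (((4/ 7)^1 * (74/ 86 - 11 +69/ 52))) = -7267/ 2815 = -2.58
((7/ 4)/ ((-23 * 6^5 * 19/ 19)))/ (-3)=7/ 2146176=0.00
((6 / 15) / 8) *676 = 169 / 5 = 33.80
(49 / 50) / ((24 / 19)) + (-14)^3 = -3291869 / 1200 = -2743.22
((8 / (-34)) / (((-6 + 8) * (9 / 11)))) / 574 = -0.00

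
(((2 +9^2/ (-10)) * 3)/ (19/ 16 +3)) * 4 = -5856/ 335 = -17.48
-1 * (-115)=115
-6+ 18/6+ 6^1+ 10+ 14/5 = 79/5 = 15.80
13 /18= 0.72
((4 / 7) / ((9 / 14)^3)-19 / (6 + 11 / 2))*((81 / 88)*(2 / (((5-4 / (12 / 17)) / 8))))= -8362 / 759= -11.02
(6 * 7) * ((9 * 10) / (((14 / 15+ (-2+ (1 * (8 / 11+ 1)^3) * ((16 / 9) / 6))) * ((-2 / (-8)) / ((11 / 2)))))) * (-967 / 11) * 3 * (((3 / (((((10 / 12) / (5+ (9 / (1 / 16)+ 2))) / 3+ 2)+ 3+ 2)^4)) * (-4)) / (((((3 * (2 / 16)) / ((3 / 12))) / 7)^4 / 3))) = 459006457550253054158415283200 / 1355941501039975528577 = 338514941.24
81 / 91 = 0.89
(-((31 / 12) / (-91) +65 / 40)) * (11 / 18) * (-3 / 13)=38357 / 170352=0.23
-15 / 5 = -3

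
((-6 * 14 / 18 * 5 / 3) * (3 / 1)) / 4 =-35 / 6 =-5.83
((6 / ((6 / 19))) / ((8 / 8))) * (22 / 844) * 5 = 1045 / 422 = 2.48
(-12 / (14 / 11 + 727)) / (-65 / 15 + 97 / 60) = 7920 / 1305793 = 0.01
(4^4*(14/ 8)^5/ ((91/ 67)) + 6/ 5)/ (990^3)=804647/ 252277740000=0.00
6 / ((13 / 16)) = 96 / 13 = 7.38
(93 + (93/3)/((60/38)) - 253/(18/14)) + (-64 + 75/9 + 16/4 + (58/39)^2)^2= 2361.65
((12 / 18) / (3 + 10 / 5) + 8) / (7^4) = 122 / 36015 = 0.00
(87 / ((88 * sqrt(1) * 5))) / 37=87 / 16280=0.01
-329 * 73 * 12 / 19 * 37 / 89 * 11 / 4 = -29324757 / 1691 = -17341.67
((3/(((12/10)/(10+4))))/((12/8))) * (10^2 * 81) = 189000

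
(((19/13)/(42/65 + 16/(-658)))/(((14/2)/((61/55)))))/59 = 893/141482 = 0.01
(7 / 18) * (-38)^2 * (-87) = -48855.33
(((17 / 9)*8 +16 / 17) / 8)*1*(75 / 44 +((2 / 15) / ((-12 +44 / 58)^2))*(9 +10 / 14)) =64620126377 / 18780563340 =3.44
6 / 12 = 1 / 2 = 0.50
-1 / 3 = -0.33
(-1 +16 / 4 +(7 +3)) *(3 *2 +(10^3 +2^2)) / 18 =6565 / 9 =729.44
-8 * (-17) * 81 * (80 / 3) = 293760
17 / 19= 0.89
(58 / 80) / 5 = 29 / 200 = 0.14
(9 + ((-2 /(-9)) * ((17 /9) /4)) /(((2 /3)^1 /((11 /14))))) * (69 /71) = 317285 /35784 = 8.87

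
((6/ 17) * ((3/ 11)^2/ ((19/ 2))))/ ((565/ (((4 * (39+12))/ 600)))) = 54/ 32473375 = 0.00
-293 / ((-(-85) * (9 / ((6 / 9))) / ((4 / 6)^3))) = -4688 / 61965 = -0.08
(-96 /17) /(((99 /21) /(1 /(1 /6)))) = -1344 /187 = -7.19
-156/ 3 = -52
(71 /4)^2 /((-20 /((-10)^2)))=-25205 /16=-1575.31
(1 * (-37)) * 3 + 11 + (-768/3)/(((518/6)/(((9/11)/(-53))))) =-15092788/150997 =-99.95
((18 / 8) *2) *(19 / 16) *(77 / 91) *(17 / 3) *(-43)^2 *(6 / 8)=59125473 / 1664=35532.14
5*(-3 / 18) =-5 / 6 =-0.83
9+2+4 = 15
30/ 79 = 0.38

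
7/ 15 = 0.47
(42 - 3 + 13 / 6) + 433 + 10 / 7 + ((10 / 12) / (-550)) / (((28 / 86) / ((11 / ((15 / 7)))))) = 5992199 / 12600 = 475.57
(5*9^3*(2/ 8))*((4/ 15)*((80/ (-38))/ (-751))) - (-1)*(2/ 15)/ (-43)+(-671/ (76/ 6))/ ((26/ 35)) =-33803524901/ 478582260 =-70.63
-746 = -746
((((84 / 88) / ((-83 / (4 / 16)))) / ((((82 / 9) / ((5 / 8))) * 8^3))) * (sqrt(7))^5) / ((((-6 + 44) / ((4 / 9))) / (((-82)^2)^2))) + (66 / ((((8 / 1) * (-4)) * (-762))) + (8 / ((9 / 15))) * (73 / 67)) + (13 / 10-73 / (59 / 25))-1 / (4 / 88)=-8940682171 / 240974880-354598545 * sqrt(7) / 35526656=-63.51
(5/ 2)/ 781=5/ 1562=0.00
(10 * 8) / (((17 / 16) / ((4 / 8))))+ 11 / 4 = 2747 / 68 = 40.40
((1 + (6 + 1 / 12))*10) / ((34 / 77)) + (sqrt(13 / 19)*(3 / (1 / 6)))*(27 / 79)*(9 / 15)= 1458*sqrt(247) / 7505 + 1925 / 12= 163.47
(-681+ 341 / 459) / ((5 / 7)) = -2185666 / 2295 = -952.36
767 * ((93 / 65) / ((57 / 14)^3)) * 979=4913381704 / 308655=15918.68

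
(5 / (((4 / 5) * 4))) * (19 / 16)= 475 / 256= 1.86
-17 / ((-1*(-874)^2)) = 0.00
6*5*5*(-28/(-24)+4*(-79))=-47225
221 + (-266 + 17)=-28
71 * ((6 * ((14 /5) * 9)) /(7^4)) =7668 /1715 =4.47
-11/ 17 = -0.65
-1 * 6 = -6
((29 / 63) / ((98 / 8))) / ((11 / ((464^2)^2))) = 158343629.99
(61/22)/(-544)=-61/11968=-0.01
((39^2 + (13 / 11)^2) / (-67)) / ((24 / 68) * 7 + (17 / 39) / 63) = -7694267490 / 838936681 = -9.17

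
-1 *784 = -784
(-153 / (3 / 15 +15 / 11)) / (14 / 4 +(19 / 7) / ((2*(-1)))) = -3927 / 86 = -45.66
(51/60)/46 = 17/920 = 0.02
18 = 18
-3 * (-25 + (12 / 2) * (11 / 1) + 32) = -219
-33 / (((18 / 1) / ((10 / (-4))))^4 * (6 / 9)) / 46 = -6875 / 17169408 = -0.00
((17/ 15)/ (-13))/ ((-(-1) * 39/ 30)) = -34/ 507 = -0.07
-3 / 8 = -0.38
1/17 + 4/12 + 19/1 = 989/51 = 19.39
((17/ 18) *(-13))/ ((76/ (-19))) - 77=-5323/ 72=-73.93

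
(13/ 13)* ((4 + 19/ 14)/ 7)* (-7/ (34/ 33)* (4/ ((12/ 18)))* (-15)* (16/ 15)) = 59400/ 119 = 499.16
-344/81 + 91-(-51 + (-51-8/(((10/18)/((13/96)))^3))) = 7832772839/41472000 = 188.87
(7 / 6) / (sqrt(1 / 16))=14 / 3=4.67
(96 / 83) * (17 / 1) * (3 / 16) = 306 / 83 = 3.69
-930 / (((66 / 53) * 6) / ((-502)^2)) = -31366861.52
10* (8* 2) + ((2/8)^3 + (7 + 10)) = 11329/64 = 177.02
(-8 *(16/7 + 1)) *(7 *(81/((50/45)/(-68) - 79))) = 4560624/24179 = 188.62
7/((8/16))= 14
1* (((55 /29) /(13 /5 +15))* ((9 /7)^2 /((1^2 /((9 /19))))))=18225 /215992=0.08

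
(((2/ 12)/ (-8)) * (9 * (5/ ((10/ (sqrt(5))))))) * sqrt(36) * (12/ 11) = -27 * sqrt(5)/ 44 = -1.37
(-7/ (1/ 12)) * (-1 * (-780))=-65520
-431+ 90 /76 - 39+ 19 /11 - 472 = -392539 /418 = -939.09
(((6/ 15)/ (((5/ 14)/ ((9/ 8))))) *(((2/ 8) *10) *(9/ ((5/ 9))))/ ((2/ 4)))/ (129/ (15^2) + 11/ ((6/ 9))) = 15309/ 2561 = 5.98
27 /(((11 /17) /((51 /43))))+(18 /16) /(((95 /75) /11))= 4260573 /71896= 59.26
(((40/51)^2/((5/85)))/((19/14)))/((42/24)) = 12800/2907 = 4.40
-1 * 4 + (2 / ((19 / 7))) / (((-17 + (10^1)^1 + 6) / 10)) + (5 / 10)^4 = -3437 / 304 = -11.31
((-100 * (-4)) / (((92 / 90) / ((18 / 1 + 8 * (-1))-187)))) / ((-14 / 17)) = 13540500 / 161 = 84102.48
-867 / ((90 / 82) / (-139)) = 1647011 / 15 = 109800.73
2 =2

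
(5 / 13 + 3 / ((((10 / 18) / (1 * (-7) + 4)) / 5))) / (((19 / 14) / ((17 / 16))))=-15589 / 247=-63.11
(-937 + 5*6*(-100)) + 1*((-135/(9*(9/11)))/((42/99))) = -55723/14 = -3980.21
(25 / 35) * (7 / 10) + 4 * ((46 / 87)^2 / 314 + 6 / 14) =36897571 / 16636662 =2.22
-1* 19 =-19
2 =2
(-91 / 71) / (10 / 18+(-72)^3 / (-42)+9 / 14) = -0.00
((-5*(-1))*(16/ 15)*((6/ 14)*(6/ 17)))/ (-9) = -32/ 357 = -0.09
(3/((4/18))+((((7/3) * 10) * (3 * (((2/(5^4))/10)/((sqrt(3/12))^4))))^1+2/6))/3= 53219/11250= 4.73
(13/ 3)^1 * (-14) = -60.67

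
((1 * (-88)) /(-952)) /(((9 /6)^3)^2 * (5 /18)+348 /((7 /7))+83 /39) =54912 /209872565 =0.00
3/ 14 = 0.21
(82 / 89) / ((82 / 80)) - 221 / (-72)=25429 / 6408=3.97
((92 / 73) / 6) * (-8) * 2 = -736 / 219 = -3.36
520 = 520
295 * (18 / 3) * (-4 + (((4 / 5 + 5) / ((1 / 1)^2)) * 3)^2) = 2644026 / 5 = 528805.20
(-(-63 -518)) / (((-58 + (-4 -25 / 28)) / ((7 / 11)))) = -113876 / 19371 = -5.88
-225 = -225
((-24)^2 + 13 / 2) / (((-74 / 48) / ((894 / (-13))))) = 25983.62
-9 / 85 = -0.11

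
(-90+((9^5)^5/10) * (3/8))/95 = 2153693963075557766303547/7600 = 283380784615204969250.47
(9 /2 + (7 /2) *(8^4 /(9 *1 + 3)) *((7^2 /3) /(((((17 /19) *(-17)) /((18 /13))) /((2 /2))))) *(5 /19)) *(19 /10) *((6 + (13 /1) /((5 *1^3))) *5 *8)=-302575.48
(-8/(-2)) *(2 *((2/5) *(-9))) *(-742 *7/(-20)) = -186984/25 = -7479.36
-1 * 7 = -7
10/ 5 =2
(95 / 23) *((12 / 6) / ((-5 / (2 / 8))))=-19 / 46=-0.41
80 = 80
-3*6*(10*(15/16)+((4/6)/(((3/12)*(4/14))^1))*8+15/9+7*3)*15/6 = -38415/8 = -4801.88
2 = 2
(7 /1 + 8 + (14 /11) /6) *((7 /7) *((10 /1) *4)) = 20080 /33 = 608.48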